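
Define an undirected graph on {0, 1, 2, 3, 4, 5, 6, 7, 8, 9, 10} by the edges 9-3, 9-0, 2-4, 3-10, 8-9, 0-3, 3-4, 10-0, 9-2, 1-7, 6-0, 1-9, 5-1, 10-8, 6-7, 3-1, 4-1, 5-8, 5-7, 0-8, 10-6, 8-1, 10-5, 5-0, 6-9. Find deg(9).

Neighbors of 9: 0, 1, 2, 3, 6, 8.

6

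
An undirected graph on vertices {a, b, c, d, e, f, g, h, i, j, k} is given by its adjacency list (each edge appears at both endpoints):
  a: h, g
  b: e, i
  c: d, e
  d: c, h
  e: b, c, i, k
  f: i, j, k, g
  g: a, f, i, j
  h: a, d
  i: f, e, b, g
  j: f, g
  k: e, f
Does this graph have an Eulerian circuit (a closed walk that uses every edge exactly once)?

Degrees: a:2, b:2, c:2, d:2, e:4, f:4, g:4, h:2, i:4, j:2, k:2
All degrees are even and the non-isolated vertices are connected — an Eulerian circuit exists.

Yes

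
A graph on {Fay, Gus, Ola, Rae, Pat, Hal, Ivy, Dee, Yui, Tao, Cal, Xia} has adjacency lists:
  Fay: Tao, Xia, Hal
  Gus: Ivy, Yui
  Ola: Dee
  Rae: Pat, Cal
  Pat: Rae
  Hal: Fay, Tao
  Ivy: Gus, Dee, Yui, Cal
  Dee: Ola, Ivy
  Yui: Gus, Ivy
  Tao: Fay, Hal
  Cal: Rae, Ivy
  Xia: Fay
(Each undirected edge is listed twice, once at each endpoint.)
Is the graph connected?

Component: {Fay, Hal, Tao, Xia}
Component: {Gus, Ola, Rae, Pat, Ivy, Dee, Yui, Cal}
There are 2 separate components, so the graph is not connected.

No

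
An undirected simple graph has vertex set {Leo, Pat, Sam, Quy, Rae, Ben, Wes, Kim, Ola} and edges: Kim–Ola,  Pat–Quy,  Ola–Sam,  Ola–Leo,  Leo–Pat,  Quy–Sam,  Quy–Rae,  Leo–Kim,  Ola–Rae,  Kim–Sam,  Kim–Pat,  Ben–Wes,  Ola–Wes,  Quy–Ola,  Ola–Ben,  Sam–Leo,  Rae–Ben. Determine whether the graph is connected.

A breadth-first search from Leo visits Leo, Ola, Pat, Sam, Kim, Wes, Ben, Quy, Rae — all 9 vertices — so the graph is connected.

Yes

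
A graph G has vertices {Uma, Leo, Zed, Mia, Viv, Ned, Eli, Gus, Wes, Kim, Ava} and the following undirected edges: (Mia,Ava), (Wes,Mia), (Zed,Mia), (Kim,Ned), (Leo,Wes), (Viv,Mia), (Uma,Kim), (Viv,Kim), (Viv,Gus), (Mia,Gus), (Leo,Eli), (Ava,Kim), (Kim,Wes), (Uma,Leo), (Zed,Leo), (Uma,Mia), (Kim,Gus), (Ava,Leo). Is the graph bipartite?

No

Viv-Gus-Mia-Viv is an odd cycle (length 3), and a bipartite graph can contain only even cycles.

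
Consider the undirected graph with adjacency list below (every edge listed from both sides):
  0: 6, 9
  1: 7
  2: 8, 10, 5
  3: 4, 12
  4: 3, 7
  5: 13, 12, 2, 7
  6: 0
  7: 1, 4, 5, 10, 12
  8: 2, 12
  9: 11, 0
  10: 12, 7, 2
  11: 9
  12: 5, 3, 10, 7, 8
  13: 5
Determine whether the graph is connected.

No

Component: {0, 6, 9, 11}
Component: {1, 2, 3, 4, 5, 7, 8, 10, 12, 13}
There are 2 separate components, so the graph is not connected.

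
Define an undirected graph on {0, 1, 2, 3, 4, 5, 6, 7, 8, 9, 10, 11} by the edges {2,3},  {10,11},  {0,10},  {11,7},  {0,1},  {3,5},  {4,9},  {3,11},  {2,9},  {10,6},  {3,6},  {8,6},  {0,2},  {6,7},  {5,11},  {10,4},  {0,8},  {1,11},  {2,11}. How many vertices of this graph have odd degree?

Degrees: 0:4, 1:2, 2:4, 3:4, 4:2, 5:2, 6:4, 7:2, 8:2, 9:2, 10:4, 11:6
Odd-degree vertices: none.

0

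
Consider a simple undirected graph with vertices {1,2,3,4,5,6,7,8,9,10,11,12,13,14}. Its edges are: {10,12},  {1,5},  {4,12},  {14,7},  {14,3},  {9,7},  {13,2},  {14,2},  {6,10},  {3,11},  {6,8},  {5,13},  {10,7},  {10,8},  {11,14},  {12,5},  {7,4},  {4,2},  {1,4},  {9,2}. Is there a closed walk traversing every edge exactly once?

No

Degrees: 1:2, 2:4, 3:2, 4:4, 5:3, 6:2, 7:4, 8:2, 9:2, 10:4, 11:2, 12:3, 13:2, 14:4
Vertices with odd degree: 5, 12. An Eulerian circuit requires all degrees even.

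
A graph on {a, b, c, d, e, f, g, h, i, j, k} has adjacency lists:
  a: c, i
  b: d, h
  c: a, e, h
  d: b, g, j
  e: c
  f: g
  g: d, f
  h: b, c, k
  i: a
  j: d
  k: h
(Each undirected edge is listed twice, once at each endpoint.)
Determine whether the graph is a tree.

The graph has 11 vertices and 10 edges.
Connected and |E| = |V| - 1, which characterizes a tree.

Yes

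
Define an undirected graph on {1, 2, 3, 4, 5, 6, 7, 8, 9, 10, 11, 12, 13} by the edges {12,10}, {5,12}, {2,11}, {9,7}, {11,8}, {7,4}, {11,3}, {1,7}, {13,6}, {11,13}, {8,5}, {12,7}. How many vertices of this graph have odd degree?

8

Degrees: 1:1, 2:1, 3:1, 4:1, 5:2, 6:1, 7:4, 8:2, 9:1, 10:1, 11:4, 12:3, 13:2
Odd-degree vertices: 1, 2, 3, 4, 6, 9, 10, 12.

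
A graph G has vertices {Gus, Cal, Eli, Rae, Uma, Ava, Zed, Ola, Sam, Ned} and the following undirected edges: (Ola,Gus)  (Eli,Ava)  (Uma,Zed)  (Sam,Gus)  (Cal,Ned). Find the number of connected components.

Component: {Rae}
Component: {Cal, Ned}
Component: {Eli, Ava}
Component: {Uma, Zed}
Component: {Gus, Ola, Sam}

5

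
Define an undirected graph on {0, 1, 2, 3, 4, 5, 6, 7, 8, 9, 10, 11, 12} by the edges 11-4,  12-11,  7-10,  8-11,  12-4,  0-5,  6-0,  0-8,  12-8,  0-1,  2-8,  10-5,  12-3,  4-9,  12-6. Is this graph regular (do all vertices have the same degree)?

Degrees: 0:4, 1:1, 2:1, 3:1, 4:3, 5:2, 6:2, 7:1, 8:4, 9:1, 10:2, 11:3, 12:5
Vertex 1 has degree 1 while 12 has degree 5, so the graph is not regular.

No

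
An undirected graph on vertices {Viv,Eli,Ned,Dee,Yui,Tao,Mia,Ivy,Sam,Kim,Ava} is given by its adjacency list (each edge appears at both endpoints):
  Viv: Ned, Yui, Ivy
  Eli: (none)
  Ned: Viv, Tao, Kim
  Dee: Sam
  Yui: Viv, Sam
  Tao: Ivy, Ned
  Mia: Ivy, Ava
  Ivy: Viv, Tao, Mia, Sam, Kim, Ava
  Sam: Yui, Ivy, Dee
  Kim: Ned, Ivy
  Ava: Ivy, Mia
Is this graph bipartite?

No

Ivy-Mia-Ava-Ivy is an odd cycle (length 3), and a bipartite graph can contain only even cycles.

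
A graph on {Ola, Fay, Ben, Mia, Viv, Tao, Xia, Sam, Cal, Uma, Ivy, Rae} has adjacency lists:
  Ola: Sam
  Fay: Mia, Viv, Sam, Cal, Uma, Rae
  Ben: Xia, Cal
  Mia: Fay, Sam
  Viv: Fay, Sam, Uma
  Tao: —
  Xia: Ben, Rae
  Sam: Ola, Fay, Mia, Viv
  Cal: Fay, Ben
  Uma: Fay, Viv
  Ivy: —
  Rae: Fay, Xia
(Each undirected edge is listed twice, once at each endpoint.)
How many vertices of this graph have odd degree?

Degrees: Ola:1, Fay:6, Ben:2, Mia:2, Viv:3, Tao:0, Xia:2, Sam:4, Cal:2, Uma:2, Ivy:0, Rae:2
Odd-degree vertices: Ola, Viv.

2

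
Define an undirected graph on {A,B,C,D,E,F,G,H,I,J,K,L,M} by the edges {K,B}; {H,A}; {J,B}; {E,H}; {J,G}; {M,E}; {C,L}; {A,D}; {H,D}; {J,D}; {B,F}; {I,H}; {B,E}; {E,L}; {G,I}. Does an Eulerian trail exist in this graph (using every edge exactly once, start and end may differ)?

Degrees: A:2, B:4, C:1, D:3, E:4, F:1, G:2, H:4, I:2, J:3, K:1, L:2, M:1
Odd-degree vertices: C, D, F, J, K, M (6 total).
With 6 odd-degree vertices (more than two), no single trail can use every edge.

No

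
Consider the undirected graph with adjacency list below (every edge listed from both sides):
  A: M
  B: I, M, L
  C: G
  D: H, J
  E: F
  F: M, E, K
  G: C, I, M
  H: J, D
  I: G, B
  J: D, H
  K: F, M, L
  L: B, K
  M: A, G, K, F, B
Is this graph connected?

Component: {D, H, J}
Component: {A, B, C, E, F, G, I, K, L, M}
There are 2 separate components, so the graph is not connected.

No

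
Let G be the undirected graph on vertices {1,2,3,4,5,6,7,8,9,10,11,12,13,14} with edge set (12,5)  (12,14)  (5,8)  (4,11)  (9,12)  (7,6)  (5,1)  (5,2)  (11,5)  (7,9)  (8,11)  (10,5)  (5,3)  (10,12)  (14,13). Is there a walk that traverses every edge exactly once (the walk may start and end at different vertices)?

No

Degrees: 1:1, 2:1, 3:1, 4:1, 5:7, 6:1, 7:2, 8:2, 9:2, 10:2, 11:3, 12:4, 13:1, 14:2
Odd-degree vertices: 1, 2, 3, 4, 5, 6, 11, 13 (8 total).
With 8 odd-degree vertices (more than two), no single trail can use every edge.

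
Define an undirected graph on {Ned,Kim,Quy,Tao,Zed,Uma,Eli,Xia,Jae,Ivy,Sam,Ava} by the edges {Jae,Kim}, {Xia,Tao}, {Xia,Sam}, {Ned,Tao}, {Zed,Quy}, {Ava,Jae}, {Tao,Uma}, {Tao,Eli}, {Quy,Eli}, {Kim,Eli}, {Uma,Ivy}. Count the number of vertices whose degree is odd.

Degrees: Ned:1, Kim:2, Quy:2, Tao:4, Zed:1, Uma:2, Eli:3, Xia:2, Jae:2, Ivy:1, Sam:1, Ava:1
Odd-degree vertices: Ned, Zed, Eli, Ivy, Sam, Ava.

6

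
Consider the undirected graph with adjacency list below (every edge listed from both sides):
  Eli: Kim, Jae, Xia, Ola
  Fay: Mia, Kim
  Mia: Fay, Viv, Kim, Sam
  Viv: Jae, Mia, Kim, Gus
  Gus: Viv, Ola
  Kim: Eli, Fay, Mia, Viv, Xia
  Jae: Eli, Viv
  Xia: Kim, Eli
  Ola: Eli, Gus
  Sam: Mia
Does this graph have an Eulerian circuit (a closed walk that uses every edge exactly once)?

Degrees: Eli:4, Fay:2, Mia:4, Viv:4, Gus:2, Kim:5, Jae:2, Xia:2, Ola:2, Sam:1
Vertices with odd degree: Kim, Sam. An Eulerian circuit requires all degrees even.

No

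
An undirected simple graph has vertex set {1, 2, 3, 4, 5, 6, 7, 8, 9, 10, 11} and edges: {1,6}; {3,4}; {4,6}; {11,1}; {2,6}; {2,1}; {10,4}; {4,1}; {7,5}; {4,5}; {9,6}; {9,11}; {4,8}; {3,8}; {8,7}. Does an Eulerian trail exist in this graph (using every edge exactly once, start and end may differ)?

Degrees: 1:4, 2:2, 3:2, 4:6, 5:2, 6:4, 7:2, 8:3, 9:2, 10:1, 11:2
Odd-degree vertices: 8, 10 (2 total).
With 2 odd-degree vertices and all edges in one connected piece, an Eulerian trail exists (from 8 to 10).

Yes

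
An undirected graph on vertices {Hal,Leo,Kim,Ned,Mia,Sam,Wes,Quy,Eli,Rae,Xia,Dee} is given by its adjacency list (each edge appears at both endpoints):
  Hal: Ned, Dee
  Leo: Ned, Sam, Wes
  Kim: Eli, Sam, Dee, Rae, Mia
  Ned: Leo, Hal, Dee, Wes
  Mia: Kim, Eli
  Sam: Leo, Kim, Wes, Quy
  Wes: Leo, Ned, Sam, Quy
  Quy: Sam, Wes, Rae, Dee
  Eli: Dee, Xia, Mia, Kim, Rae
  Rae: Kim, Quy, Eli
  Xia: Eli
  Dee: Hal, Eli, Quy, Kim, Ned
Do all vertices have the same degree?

No

Degrees: Hal:2, Leo:3, Kim:5, Ned:4, Mia:2, Sam:4, Wes:4, Quy:4, Eli:5, Rae:3, Xia:1, Dee:5
Degrees are not all equal (e.g. deg(Xia)=1 but deg(Kim)=5); not regular.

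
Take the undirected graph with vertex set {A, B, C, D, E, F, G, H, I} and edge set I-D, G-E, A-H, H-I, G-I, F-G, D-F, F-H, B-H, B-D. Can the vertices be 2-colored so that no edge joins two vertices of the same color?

Partition the vertices as {C, D, G, H} vs {A, B, E, F, I}. Each listed edge has one endpoint in each part, so the graph is bipartite.

Yes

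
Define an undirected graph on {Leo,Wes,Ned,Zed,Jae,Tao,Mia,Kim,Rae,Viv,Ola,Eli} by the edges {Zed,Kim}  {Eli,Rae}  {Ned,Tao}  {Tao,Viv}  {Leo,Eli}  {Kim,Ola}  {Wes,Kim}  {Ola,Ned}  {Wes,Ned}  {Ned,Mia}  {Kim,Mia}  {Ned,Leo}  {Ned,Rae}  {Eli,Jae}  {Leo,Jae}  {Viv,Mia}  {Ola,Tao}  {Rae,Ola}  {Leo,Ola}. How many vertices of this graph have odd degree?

6

Degrees: Leo:4, Wes:2, Ned:6, Zed:1, Jae:2, Tao:3, Mia:3, Kim:4, Rae:3, Viv:2, Ola:5, Eli:3
Odd-degree vertices: Zed, Tao, Mia, Rae, Ola, Eli.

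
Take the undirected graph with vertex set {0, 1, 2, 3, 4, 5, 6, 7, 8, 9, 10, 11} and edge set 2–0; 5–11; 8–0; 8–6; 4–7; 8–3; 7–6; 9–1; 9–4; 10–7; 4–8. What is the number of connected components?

Component: {5, 11}
Component: {0, 1, 2, 3, 4, 6, 7, 8, 9, 10}

2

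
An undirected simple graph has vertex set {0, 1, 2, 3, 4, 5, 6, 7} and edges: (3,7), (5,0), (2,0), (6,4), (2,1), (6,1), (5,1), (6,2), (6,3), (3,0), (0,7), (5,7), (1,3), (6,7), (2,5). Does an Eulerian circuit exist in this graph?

No

Degrees: 0:4, 1:4, 2:4, 3:4, 4:1, 5:4, 6:5, 7:4
Vertices with odd degree: 4, 6. An Eulerian circuit requires all degrees even.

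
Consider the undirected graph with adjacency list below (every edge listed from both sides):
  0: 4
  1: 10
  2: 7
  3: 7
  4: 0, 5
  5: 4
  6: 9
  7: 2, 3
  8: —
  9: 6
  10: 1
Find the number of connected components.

Component: {8}
Component: {1, 10}
Component: {6, 9}
Component: {0, 4, 5}
Component: {2, 3, 7}

5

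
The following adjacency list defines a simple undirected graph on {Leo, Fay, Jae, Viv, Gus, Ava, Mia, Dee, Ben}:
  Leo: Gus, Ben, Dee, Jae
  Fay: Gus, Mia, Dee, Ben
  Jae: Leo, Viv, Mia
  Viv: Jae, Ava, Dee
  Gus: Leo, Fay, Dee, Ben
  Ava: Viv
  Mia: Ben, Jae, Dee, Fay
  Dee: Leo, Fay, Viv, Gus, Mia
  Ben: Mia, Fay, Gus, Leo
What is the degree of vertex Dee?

Neighbors of Dee: Leo, Fay, Viv, Gus, Mia.

5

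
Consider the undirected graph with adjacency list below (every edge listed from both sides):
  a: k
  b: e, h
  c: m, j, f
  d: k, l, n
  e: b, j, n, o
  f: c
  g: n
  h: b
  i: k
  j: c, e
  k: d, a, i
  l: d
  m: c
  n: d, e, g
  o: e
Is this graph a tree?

The graph has 15 vertices and 14 edges.
It is connected with exactly 14 edges, hence acyclic — it is a tree.

Yes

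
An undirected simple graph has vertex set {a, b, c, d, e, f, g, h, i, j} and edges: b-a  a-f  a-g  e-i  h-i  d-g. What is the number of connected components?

Component: {c}
Component: {j}
Component: {e, h, i}
Component: {a, b, d, f, g}

4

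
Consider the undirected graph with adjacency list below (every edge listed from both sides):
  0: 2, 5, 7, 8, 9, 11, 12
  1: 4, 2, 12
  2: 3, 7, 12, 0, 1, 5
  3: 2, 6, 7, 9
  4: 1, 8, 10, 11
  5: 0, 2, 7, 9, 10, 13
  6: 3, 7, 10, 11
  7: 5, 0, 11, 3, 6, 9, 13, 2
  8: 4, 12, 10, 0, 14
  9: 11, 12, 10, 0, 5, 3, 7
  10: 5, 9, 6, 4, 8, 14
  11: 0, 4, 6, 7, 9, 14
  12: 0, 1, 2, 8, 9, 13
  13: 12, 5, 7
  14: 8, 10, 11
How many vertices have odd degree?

Degrees: 0:7, 1:3, 2:6, 3:4, 4:4, 5:6, 6:4, 7:8, 8:5, 9:7, 10:6, 11:6, 12:6, 13:3, 14:3
Odd-degree vertices: 0, 1, 8, 9, 13, 14.

6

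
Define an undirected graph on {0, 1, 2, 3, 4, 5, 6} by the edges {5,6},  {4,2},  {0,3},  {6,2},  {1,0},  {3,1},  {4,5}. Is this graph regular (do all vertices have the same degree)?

Degrees: 0:2, 1:2, 2:2, 3:2, 4:2, 5:2, 6:2
Every vertex has degree 2, so the graph is 2-regular.

Yes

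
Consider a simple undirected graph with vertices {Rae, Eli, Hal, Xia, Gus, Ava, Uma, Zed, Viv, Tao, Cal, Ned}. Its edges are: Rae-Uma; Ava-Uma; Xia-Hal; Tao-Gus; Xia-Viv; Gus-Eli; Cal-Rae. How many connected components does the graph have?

Component: {Zed}
Component: {Ned}
Component: {Eli, Gus, Tao}
Component: {Hal, Xia, Viv}
Component: {Rae, Ava, Uma, Cal}

5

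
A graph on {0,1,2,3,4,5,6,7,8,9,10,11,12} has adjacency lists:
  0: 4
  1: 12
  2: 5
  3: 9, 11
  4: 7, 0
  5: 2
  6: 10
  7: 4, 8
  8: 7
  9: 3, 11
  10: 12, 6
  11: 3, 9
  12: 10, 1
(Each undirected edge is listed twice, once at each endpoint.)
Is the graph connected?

No

Component: {2, 5}
Component: {3, 9, 11}
Component: {0, 4, 7, 8}
Component: {1, 6, 10, 12}
No edge joins these 4 groups, so the graph is disconnected.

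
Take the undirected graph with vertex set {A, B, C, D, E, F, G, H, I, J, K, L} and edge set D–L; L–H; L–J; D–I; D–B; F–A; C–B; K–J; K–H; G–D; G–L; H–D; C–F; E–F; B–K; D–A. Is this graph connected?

Yes

A breadth-first search from A visits A, D, F, L, B, H, I, G, C, E, J, K — all 12 vertices — so the graph is connected.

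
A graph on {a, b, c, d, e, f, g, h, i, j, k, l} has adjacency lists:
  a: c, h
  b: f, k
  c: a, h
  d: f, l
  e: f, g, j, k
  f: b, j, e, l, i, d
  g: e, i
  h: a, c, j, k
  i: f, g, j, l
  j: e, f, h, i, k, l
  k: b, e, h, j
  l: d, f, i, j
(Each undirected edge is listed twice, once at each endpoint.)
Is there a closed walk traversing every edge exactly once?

Degrees: a:2, b:2, c:2, d:2, e:4, f:6, g:2, h:4, i:4, j:6, k:4, l:4
All degrees are even and the non-isolated vertices are connected — an Eulerian circuit exists.

Yes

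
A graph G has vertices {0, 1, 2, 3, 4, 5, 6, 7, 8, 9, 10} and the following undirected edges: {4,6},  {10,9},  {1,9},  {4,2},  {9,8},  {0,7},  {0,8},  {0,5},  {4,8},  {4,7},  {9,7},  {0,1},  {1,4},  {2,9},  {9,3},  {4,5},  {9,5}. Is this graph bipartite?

Partition the vertices as {1, 2, 3, 5, 6, 7, 8, 10} vs {0, 4, 9}. Each listed edge has one endpoint in each part, so the graph is bipartite.

Yes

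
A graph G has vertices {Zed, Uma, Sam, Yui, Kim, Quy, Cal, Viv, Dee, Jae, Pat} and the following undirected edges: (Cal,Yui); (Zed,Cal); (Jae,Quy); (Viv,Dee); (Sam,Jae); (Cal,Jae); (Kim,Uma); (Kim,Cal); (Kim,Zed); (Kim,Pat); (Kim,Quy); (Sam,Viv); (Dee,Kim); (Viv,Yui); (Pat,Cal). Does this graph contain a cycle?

Yes

|V| = 11, |E| = 15, number of components = 1.
One cycle is Kim-Cal-Jae-Quy-Kim.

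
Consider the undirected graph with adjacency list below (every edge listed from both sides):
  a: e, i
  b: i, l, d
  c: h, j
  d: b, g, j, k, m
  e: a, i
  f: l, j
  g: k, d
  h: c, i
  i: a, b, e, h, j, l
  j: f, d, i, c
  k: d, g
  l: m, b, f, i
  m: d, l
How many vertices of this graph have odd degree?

2

Degrees: a:2, b:3, c:2, d:5, e:2, f:2, g:2, h:2, i:6, j:4, k:2, l:4, m:2
Odd-degree vertices: b, d.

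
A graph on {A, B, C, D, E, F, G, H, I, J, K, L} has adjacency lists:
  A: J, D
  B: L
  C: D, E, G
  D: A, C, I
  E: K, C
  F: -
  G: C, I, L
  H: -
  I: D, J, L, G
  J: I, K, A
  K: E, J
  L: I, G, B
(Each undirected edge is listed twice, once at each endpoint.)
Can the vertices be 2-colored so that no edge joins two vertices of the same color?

The cycle G-I-L-G has length 3, which is odd, so the graph is not bipartite.

No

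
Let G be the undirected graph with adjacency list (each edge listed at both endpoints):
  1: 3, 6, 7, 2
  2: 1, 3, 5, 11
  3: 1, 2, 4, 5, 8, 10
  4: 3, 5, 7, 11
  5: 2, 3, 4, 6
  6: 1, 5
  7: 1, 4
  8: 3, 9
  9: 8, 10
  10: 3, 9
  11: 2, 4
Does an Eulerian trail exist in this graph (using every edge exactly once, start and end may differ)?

Degrees: 1:4, 2:4, 3:6, 4:4, 5:4, 6:2, 7:2, 8:2, 9:2, 10:2, 11:2
Odd-degree vertices: none (0 total).
The non-isolated vertices are connected and exactly 0 have odd degree, so an Eulerian trail exists.

Yes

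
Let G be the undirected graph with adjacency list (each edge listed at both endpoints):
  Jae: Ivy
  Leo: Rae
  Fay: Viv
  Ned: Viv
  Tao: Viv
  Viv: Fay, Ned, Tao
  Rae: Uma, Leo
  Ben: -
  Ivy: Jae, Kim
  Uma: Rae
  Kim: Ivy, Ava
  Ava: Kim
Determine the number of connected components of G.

4

Component: {Ben}
Component: {Leo, Rae, Uma}
Component: {Jae, Ivy, Kim, Ava}
Component: {Fay, Ned, Tao, Viv}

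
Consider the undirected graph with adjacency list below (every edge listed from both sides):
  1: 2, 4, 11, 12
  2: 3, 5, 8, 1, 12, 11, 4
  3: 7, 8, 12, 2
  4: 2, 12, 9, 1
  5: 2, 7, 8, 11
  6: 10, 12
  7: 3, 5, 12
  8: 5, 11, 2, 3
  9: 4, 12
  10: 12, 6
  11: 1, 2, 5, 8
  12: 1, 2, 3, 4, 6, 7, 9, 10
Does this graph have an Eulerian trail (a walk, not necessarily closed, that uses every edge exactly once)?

Degrees: 1:4, 2:7, 3:4, 4:4, 5:4, 6:2, 7:3, 8:4, 9:2, 10:2, 11:4, 12:8
Odd-degree vertices: 2, 7 (2 total).
With 2 odd-degree vertices and all edges in one connected piece, an Eulerian trail exists (from 2 to 7).

Yes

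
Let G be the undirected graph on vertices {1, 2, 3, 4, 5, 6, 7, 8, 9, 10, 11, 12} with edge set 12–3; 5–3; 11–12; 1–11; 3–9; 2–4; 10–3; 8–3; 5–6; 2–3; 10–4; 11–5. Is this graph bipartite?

Yes

Color {3, 4, 6, 7, 11} black and {1, 2, 5, 8, 9, 10, 12} white. No edge joins two same-colored vertices, so the graph is bipartite.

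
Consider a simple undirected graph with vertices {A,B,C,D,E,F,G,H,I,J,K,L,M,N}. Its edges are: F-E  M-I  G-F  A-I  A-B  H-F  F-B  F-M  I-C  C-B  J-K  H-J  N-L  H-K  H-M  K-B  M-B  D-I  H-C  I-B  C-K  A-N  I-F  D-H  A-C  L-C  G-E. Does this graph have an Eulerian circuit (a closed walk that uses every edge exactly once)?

Yes

Degrees: A:4, B:6, C:6, D:2, E:2, F:6, G:2, H:6, I:6, J:2, K:4, L:2, M:4, N:2
All degrees are even and the non-isolated vertices are connected — an Eulerian circuit exists.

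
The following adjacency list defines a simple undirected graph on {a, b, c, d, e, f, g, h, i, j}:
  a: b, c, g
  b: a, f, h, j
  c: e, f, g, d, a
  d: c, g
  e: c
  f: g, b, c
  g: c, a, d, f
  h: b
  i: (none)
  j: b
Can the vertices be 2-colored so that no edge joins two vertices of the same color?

No

The cycle c-g-f-c has length 3, which is odd, so the graph is not bipartite.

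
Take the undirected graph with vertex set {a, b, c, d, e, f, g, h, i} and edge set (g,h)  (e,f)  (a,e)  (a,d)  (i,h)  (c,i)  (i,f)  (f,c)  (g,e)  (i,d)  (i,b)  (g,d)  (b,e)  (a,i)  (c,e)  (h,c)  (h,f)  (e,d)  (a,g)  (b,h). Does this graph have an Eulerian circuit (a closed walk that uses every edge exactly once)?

Degrees: a:4, b:3, c:4, d:4, e:6, f:4, g:4, h:5, i:6
b, h have odd degree; an Eulerian circuit needs every degree to be even, so none exists.

No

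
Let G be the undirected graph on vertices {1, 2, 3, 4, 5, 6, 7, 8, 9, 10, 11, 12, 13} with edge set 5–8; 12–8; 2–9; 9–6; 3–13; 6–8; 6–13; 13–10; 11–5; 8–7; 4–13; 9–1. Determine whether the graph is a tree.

Yes

The graph has 13 vertices and 12 edges.
Connected and |E| = |V| - 1, which characterizes a tree.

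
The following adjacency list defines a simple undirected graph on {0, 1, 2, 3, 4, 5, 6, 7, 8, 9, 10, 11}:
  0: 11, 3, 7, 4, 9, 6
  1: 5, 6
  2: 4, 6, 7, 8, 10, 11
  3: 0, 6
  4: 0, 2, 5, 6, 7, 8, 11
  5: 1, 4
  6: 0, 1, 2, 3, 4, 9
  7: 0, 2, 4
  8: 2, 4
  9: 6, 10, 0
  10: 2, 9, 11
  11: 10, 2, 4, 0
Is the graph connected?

Yes

A breadth-first search from 0 visits 0, 4, 7, 3, 6, 11, 9, 5, 2, 8, 1, 10 — all 12 vertices — so the graph is connected.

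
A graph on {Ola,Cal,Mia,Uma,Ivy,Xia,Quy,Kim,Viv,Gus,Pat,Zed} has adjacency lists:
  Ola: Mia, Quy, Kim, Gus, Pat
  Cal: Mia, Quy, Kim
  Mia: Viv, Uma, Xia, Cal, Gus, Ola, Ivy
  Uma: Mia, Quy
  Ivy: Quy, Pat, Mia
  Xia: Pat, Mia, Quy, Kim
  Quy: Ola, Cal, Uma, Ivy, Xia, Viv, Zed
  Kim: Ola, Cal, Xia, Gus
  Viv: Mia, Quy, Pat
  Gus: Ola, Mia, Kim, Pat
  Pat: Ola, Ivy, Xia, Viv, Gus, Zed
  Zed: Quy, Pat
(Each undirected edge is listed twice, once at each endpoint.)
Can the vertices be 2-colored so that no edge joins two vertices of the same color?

No

Ola-Gus-Mia-Ola is an odd cycle (length 3), and a bipartite graph can contain only even cycles.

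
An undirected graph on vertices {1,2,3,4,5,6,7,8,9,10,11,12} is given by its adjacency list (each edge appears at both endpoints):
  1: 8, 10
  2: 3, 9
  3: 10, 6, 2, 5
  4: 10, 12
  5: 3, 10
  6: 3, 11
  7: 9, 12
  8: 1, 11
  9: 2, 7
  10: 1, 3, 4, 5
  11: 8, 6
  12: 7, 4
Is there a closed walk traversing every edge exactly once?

Degrees: 1:2, 2:2, 3:4, 4:2, 5:2, 6:2, 7:2, 8:2, 9:2, 10:4, 11:2, 12:2
Every vertex has even degree and the edges form a single connected piece, so an Eulerian circuit exists.

Yes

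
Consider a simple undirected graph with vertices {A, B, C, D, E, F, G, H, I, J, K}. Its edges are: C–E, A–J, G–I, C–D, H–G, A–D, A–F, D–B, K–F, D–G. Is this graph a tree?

Yes

|V| = 11, |E| = 10.
It is connected with exactly 10 edges, hence acyclic — it is a tree.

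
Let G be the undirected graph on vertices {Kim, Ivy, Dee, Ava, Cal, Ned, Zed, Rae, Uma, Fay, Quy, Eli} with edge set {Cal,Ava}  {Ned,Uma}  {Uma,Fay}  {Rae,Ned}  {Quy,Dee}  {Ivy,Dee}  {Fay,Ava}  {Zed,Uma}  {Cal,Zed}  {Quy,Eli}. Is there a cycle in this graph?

Yes

The graph has 12 vertices, 10 edges, and 3 connected components.
One cycle is Ava-Cal-Zed-Uma-Fay-Ava.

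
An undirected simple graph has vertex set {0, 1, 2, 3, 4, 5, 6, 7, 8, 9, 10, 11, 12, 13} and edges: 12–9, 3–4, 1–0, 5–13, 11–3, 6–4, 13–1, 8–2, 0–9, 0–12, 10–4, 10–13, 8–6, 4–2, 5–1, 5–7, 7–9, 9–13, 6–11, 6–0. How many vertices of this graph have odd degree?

2

Degrees: 0:4, 1:3, 2:2, 3:2, 4:4, 5:3, 6:4, 7:2, 8:2, 9:4, 10:2, 11:2, 12:2, 13:4
Odd-degree vertices: 1, 5.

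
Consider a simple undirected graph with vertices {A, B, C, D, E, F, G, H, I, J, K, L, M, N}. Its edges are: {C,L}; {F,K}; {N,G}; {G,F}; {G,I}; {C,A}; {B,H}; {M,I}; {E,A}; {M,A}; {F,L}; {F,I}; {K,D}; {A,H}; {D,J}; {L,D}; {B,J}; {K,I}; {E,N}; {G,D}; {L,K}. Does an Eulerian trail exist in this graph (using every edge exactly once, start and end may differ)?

Yes

Degrees: A:4, B:2, C:2, D:4, E:2, F:4, G:4, H:2, I:4, J:2, K:4, L:4, M:2, N:2
Odd-degree vertices: none (0 total).
With 0 odd-degree vertices and all edges in one connected piece, an Eulerian trail exists.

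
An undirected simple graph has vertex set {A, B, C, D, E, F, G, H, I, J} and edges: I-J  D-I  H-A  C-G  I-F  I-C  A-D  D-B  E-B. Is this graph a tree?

Yes

|V| = 10, |E| = 9.
Connected and |E| = |V| - 1, which characterizes a tree.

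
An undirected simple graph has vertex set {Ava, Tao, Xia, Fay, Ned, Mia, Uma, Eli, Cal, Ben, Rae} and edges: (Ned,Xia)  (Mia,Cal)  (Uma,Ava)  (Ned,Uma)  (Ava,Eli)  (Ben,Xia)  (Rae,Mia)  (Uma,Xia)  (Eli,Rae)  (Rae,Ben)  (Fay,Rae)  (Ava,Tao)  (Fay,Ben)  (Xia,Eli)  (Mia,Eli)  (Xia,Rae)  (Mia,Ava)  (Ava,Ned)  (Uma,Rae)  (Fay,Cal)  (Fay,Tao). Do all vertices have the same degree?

No

Degrees: Ava:5, Tao:2, Xia:5, Fay:4, Ned:3, Mia:4, Uma:4, Eli:4, Cal:2, Ben:3, Rae:6
Degrees are not all equal (e.g. deg(Tao)=2 but deg(Rae)=6); not regular.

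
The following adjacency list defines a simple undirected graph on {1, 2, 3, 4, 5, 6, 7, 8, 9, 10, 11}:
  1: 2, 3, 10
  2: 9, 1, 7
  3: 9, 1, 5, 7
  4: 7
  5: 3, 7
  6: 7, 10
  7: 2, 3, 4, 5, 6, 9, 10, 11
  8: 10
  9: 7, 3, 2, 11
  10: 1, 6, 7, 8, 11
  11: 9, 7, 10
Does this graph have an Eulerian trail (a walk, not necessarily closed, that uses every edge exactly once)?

No

Degrees: 1:3, 2:3, 3:4, 4:1, 5:2, 6:2, 7:8, 8:1, 9:4, 10:5, 11:3
Odd-degree vertices: 1, 2, 4, 8, 10, 11 (6 total).
With 6 odd-degree vertices (more than two), no single trail can use every edge.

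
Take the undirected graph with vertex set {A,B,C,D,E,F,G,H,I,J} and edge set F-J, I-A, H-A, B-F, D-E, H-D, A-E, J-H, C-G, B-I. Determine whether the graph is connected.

Component: {C, G}
Component: {A, B, D, E, F, H, I, J}
There are 2 separate components, so the graph is not connected.

No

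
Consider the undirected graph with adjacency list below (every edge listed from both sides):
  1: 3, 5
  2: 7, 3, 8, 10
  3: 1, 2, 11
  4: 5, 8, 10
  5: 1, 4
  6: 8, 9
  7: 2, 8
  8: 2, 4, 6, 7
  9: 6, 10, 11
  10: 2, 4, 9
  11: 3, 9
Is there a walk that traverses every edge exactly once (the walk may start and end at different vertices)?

Degrees: 1:2, 2:4, 3:3, 4:3, 5:2, 6:2, 7:2, 8:4, 9:3, 10:3, 11:2
Odd-degree vertices: 3, 4, 9, 10 (4 total).
With 4 odd-degree vertices (more than two), no single trail can use every edge.

No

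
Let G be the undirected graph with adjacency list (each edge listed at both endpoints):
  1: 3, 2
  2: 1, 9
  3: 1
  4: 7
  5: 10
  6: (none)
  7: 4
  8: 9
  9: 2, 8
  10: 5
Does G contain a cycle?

No

The graph has 10 vertices, 6 edges, and 4 connected components.
Since 6 = 10 - 4, the graph is a forest and contains no cycle.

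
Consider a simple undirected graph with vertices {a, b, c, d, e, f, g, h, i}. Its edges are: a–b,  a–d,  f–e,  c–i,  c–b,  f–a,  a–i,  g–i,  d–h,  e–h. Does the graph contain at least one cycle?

Yes

The graph has 9 vertices, 10 edges, and 1 connected component.
Since 10 > 9 - 1, a cycle must exist; for instance a-d-h-e-f-a.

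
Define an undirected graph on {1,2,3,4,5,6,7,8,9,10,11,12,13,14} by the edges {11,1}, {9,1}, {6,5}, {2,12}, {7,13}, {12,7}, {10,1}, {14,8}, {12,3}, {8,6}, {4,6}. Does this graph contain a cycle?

No

|V| = 14, |E| = 11, number of components = 3.
Since 11 = 14 - 3, the graph is a forest and contains no cycle.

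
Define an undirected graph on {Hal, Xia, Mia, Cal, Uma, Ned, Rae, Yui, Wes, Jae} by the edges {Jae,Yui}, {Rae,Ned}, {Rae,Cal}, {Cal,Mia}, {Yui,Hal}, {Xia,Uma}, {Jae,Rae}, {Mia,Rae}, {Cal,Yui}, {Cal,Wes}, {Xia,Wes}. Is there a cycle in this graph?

|V| = 10, |E| = 11, number of components = 1.
Since 11 > 10 - 1, a cycle must exist; for instance Yui-Jae-Rae-Cal-Yui.

Yes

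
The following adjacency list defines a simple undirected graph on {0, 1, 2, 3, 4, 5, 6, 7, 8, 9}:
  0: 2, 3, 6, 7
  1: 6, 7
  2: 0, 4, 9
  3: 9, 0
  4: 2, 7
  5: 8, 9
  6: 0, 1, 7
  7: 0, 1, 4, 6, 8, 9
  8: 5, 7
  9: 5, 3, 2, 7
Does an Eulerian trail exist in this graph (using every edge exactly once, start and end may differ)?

Degrees: 0:4, 1:2, 2:3, 3:2, 4:2, 5:2, 6:3, 7:6, 8:2, 9:4
Odd-degree vertices: 2, 6 (2 total).
With 2 odd-degree vertices and all edges in one connected piece, an Eulerian trail exists (from 2 to 6).

Yes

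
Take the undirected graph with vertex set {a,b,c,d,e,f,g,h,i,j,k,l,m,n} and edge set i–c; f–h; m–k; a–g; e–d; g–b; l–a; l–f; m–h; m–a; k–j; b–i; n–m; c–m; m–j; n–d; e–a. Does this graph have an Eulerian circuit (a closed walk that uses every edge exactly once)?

Yes

Degrees: a:4, b:2, c:2, d:2, e:2, f:2, g:2, h:2, i:2, j:2, k:2, l:2, m:6, n:2
All degrees are even and the non-isolated vertices are connected — an Eulerian circuit exists.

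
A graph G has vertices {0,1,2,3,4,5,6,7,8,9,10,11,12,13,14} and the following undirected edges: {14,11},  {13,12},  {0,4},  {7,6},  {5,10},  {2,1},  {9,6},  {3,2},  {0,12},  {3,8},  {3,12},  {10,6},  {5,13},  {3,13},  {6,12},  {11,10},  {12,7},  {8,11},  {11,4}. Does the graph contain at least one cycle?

|V| = 15, |E| = 19, number of components = 1.
Since 19 > 15 - 1, a cycle must exist; for instance 12-6-10-11-8-3-13-12.

Yes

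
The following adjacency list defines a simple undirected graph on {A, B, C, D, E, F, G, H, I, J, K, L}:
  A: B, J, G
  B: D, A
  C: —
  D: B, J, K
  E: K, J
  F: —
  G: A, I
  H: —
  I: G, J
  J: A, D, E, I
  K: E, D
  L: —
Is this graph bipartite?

Yes

Partition the vertices as {B, C, F, G, H, J, K, L} vs {A, D, E, I}. Each listed edge has one endpoint in each part, so the graph is bipartite.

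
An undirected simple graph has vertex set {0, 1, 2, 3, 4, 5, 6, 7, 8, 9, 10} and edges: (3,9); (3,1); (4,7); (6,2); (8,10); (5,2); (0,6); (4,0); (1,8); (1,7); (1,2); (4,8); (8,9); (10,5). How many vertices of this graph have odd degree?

2

Degrees: 0:2, 1:4, 2:3, 3:2, 4:3, 5:2, 6:2, 7:2, 8:4, 9:2, 10:2
Odd-degree vertices: 2, 4.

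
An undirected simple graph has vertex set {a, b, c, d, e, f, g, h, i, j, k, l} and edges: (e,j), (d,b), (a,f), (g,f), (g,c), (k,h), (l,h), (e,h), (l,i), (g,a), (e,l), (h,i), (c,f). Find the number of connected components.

Component: {b, d}
Component: {a, c, f, g}
Component: {e, h, i, j, k, l}

3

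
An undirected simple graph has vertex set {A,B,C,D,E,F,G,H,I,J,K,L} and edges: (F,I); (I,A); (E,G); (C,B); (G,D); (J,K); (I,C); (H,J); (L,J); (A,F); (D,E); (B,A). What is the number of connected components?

3

Component: {D, E, G}
Component: {H, J, K, L}
Component: {A, B, C, F, I}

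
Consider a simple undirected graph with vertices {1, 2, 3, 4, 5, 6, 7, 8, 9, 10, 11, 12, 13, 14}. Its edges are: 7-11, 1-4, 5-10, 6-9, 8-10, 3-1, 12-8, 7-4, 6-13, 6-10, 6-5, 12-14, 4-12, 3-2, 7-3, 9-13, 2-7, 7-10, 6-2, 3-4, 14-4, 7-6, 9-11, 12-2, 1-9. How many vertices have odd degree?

2

Degrees: 1:3, 2:4, 3:4, 4:5, 5:2, 6:6, 7:6, 8:2, 9:4, 10:4, 11:2, 12:4, 13:2, 14:2
Odd-degree vertices: 1, 4.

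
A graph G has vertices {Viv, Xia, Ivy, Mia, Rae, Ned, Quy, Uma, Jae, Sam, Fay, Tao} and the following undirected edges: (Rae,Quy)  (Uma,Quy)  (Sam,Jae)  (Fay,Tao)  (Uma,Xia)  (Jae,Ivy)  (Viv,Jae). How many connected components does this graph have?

5

Component: {Mia}
Component: {Ned}
Component: {Fay, Tao}
Component: {Viv, Ivy, Jae, Sam}
Component: {Xia, Rae, Quy, Uma}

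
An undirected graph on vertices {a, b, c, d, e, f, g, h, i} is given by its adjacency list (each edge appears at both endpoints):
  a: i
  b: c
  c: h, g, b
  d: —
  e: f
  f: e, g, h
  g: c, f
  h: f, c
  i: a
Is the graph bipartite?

Yes

A valid 2-coloring puts {c, d, f, i} on one side and {a, b, e, g, h} on the other; every edge crosses between the two sides.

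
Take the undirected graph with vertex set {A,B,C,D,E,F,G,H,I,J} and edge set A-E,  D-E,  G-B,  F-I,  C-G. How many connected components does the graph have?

Component: {H}
Component: {J}
Component: {F, I}
Component: {A, D, E}
Component: {B, C, G}

5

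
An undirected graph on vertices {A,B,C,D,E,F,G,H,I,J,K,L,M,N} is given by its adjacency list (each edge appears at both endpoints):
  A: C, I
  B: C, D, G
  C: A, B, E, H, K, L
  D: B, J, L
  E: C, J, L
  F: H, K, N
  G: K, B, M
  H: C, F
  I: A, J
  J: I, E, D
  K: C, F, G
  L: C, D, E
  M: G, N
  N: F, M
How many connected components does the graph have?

Component: {A, B, C, D, E, F, G, H, I, J, K, L, M, N}

1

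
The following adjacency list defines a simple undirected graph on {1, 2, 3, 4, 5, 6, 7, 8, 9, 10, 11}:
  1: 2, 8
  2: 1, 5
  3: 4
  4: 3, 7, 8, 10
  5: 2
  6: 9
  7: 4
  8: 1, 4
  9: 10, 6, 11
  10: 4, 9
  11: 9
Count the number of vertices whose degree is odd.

6

Degrees: 1:2, 2:2, 3:1, 4:4, 5:1, 6:1, 7:1, 8:2, 9:3, 10:2, 11:1
Odd-degree vertices: 3, 5, 6, 7, 9, 11.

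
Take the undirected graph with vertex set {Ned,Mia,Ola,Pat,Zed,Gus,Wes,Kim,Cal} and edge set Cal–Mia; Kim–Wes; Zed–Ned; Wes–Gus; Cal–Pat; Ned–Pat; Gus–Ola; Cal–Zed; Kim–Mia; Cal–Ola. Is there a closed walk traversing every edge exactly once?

Yes

Degrees: Ned:2, Mia:2, Ola:2, Pat:2, Zed:2, Gus:2, Wes:2, Kim:2, Cal:4
All degrees are even and the non-isolated vertices are connected — an Eulerian circuit exists.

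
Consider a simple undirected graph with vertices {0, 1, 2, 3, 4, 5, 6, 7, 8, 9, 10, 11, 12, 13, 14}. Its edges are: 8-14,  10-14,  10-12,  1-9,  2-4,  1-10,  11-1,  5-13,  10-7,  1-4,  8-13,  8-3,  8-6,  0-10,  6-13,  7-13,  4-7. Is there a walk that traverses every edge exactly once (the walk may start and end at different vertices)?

No

Degrees: 0:1, 1:4, 2:1, 3:1, 4:3, 5:1, 6:2, 7:3, 8:4, 9:1, 10:5, 11:1, 12:1, 13:4, 14:2
Odd-degree vertices: 0, 2, 3, 4, 5, 7, 9, 10, 11, 12 (10 total).
An Eulerian trail requires 0 or 2 odd-degree vertices; here there are 10.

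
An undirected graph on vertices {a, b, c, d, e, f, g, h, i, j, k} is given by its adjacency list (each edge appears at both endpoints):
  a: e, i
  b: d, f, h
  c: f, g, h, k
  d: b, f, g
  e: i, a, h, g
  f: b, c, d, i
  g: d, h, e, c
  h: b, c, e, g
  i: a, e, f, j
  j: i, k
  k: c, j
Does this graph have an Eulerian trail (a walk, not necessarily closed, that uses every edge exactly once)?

Degrees: a:2, b:3, c:4, d:3, e:4, f:4, g:4, h:4, i:4, j:2, k:2
Odd-degree vertices: b, d (2 total).
The non-isolated vertices are connected and exactly 2 have odd degree, so an Eulerian trail exists (from b to d).

Yes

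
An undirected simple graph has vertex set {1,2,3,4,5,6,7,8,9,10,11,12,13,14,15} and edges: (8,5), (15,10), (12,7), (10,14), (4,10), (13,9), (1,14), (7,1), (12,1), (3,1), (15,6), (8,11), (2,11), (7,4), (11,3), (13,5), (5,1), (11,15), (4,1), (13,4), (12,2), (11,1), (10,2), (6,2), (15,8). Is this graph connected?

A breadth-first search from 1 visits 1, 14, 3, 12, 4, 7, 5, 11, 10, 2, 13, 8, 15, 6, 9 — all 15 vertices — so the graph is connected.

Yes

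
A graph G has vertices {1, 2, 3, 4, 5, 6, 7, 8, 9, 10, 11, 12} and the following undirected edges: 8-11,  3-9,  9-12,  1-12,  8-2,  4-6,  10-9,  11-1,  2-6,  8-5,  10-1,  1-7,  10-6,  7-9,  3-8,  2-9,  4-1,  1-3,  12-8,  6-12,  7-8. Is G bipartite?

Yes

A valid 2-coloring puts {2, 3, 4, 5, 7, 10, 11, 12} on one side and {1, 6, 8, 9} on the other; every edge crosses between the two sides.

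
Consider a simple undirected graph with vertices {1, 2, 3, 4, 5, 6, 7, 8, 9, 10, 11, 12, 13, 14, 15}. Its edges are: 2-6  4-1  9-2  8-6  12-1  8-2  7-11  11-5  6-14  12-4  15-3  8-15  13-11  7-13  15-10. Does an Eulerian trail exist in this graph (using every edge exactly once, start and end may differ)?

Degrees: 1:2, 2:3, 3:1, 4:2, 5:1, 6:3, 7:2, 8:3, 9:1, 10:1, 11:3, 12:2, 13:2, 14:1, 15:3
Odd-degree vertices: 2, 3, 5, 6, 8, 9, 10, 11, 14, 15 (10 total).
With 10 odd-degree vertices (more than two), no single trail can use every edge.

No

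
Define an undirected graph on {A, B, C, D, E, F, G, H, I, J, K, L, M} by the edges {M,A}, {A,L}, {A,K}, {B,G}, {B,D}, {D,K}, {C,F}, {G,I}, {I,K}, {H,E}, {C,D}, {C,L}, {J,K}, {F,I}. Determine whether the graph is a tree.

|V| = 13, |E| = 14.
It is not connected, so it is not a tree.

No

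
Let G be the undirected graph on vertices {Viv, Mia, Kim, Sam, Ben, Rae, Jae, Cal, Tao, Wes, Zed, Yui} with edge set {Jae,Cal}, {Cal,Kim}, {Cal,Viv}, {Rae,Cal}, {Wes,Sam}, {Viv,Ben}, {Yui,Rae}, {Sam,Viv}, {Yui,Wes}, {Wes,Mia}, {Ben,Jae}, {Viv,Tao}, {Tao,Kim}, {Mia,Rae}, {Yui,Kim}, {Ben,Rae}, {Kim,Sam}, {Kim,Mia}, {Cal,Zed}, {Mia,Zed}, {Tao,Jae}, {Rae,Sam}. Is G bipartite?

Yes

Partition the vertices as {Mia, Sam, Ben, Cal, Tao, Yui} vs {Viv, Kim, Rae, Jae, Wes, Zed}. Each listed edge has one endpoint in each part, so the graph is bipartite.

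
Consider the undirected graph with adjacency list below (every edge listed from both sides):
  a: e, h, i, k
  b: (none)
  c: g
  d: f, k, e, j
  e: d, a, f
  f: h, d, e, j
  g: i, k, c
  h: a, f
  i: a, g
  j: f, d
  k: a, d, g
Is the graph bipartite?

The cycle j-f-d-j has length 3, which is odd, so the graph is not bipartite.

No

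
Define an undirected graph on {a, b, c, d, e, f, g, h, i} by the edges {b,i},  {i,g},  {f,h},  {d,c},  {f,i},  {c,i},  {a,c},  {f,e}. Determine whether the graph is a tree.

The graph has 9 vertices and 8 edges.
It is connected with exactly 8 edges, hence acyclic — it is a tree.

Yes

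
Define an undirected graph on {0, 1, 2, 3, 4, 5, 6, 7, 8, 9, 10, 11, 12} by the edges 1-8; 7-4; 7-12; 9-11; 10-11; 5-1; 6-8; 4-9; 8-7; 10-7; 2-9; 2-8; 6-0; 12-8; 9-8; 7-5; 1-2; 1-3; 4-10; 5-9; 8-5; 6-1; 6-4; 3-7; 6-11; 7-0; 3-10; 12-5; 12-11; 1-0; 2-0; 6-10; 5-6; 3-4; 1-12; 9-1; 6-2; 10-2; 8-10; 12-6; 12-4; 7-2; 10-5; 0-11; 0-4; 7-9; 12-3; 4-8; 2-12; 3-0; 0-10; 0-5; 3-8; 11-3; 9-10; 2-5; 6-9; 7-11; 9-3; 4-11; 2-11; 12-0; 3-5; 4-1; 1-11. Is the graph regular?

Degrees: 0:10, 1:10, 2:10, 3:10, 4:10, 5:10, 6:10, 7:10, 8:10, 9:10, 10:10, 11:10, 12:10
All degrees equal 10; the graph is regular.

Yes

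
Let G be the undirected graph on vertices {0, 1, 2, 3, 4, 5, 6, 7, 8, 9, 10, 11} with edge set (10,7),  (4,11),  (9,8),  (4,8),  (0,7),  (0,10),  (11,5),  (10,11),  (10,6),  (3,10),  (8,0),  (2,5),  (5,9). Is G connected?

No

Component: {1}
Component: {0, 2, 3, 4, 5, 6, 7, 8, 9, 10, 11}
No edge joins these 2 groups, so the graph is disconnected.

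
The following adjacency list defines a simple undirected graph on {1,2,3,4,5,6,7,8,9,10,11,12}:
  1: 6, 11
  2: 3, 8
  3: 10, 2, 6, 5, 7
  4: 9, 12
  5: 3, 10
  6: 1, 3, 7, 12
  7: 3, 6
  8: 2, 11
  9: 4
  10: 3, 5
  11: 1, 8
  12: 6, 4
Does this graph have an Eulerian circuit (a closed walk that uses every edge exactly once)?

No

Degrees: 1:2, 2:2, 3:5, 4:2, 5:2, 6:4, 7:2, 8:2, 9:1, 10:2, 11:2, 12:2
3, 9 have odd degree; an Eulerian circuit needs every degree to be even, so none exists.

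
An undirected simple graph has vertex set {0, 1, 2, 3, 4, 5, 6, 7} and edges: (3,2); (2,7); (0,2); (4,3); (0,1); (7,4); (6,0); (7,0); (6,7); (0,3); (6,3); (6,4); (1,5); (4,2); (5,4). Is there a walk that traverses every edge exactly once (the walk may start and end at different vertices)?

Degrees: 0:5, 1:2, 2:4, 3:4, 4:5, 5:2, 6:4, 7:4
Odd-degree vertices: 0, 4 (2 total).
The non-isolated vertices are connected and exactly 2 have odd degree, so an Eulerian trail exists (from 0 to 4).

Yes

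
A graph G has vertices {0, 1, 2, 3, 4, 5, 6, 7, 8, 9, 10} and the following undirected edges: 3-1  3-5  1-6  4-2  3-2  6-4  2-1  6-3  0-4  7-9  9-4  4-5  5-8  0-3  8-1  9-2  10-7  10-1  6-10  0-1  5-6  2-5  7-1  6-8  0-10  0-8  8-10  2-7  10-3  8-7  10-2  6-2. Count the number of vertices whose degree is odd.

8

Degrees: 0:5, 1:7, 2:8, 3:6, 4:5, 5:5, 6:7, 7:5, 8:6, 9:3, 10:7
Odd-degree vertices: 0, 1, 4, 5, 6, 7, 9, 10.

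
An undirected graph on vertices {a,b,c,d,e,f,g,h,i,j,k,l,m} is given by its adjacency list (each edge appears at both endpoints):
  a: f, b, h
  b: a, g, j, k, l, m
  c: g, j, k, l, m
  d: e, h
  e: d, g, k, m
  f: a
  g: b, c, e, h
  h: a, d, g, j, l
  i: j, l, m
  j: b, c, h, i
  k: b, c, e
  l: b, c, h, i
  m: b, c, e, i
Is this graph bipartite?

Yes

A valid 2-coloring puts {b, c, e, f, h, i} on one side and {a, d, g, j, k, l, m} on the other; every edge crosses between the two sides.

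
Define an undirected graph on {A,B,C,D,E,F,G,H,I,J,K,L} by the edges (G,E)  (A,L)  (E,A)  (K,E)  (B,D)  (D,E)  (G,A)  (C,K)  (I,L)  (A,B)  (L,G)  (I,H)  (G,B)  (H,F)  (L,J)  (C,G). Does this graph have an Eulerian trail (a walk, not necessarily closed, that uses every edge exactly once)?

Degrees: A:4, B:3, C:2, D:2, E:4, F:1, G:5, H:2, I:2, J:1, K:2, L:4
Odd-degree vertices: B, F, G, J (4 total).
With 4 odd-degree vertices (more than two), no single trail can use every edge.

No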